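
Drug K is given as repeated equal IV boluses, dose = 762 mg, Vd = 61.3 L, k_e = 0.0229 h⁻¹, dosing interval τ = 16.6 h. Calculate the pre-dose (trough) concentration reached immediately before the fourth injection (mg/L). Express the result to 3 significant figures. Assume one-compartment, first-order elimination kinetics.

18.3 mg/L

C₀ per dose = Dose / Vd = 762 / 61.3 = 12.43 mg/L
Fraction remaining after one interval: r = e^(−kτ) = e^(−0.02290 × 16.6) = 0.6838
Before dose 4, 3 doses have been given (aged 1τ, 2τ, 3τ).
C_trough = C₀ × (r + r² + … + r^3) = C₀ × r(1−r^3)/(1−r)
        = 12.43 × 0.6838 × (1 − 0.3197) / (1 − 0.6838) = 18.29 mg/L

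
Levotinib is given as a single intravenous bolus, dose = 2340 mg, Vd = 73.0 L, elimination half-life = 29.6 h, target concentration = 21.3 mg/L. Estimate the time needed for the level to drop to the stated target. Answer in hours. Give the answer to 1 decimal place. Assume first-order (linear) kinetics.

C₀ = Dose / Vd = 2340 / 73.0 = 32.05 mg/L
k = ln2 / t½ = 0.693147 / 29.6 = 0.02342 h⁻¹
t = ln(C₀ / C) / k = ln(32.05 / 21.3) / 0.02342
  = ln(1.505) / 0.02342 = 0.4088 / 0.02342 = 17.46 h

17.5 h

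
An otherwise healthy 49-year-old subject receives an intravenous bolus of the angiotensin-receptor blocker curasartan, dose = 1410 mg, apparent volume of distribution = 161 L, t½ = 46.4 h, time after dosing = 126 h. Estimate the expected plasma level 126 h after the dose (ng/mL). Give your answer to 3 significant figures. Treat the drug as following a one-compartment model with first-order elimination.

1330 ng/mL

C₀ = Dose / Vd = 1410 / 161 = 8.758 mg/L
k = ln2 / t½ = 0.693147 / 46.4 = 0.01494 h⁻¹
C = C₀ · e^(−k·t) = 8.758 × e^(−0.01494 × 126)
  = 8.758 × 0.1522 = 1.333 mg/L
Convert: 1.333 mg/L × 1000 = 1333 ng/mL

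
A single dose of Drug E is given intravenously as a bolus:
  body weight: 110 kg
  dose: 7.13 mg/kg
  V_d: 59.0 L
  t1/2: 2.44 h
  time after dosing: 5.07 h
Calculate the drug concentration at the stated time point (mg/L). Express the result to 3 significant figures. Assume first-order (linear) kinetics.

Total dose = 7.13 × 110 = 784.3 mg
C₀ = Dose / Vd = 784.3 / 59.0 = 13.29 mg/L
k = ln2 / t½ = 0.693147 / 2.44 = 0.2841 h⁻¹
C = C₀ · e^(−k·t) = 13.29 × e^(−0.2841 × 5.07)
  = 13.29 × 0.2368 = 3.147 mg/L

3.15 mg/L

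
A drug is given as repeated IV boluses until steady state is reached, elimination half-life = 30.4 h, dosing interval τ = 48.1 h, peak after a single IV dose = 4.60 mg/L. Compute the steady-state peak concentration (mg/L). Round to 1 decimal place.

6.9 mg/L

k = ln2 / t½ = 0.693147 / 30.4 = 0.02280 h⁻¹
e^(−kτ) = e^(−0.02280 × 48.1) = 0.3340
Accumulation ratio R = 1 / (1 − e^(−kτ)) = 1 / (1 − 0.3340) = 1.502
Steady-state peak = C₀ × R = 4.60 × 1.502 = 6.909 mg/L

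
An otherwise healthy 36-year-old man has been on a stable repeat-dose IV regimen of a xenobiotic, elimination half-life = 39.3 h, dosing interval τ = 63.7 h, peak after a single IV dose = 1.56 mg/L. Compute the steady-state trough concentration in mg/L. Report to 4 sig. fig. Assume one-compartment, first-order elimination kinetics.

k = ln2 / t½ = 0.693147 / 39.3 = 0.01764 h⁻¹
e^(−kτ) = e^(−0.01764 × 63.7) = 0.3251
Accumulation ratio R = 1 / (1 − e^(−kτ)) = 1 / (1 − 0.3251) = 1.482
Steady-state trough = C₀ × R × e^(−kτ) = 1.56 × 1.482 × 0.3251 = 0.7516 mg/L

0.7516 mg/L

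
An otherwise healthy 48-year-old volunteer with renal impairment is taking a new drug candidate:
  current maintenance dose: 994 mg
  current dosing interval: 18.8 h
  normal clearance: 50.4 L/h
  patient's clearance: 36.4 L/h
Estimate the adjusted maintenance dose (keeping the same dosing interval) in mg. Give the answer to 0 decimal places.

718 mg

To keep the same average steady-state level, dosing rate must scale with clearance.
CL ratio = 36.4 / 50.4 = 0.7222
New dose (same interval) = 994 × 0.7222 = 717.9 mg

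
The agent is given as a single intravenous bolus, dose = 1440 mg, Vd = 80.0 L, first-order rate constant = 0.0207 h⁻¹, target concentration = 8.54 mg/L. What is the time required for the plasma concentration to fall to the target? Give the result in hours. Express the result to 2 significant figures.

C₀ = Dose / Vd = 1440 / 80.0 = 18.00 mg/L
t = ln(C₀ / C) / k = ln(18.00 / 8.54) / 0.02070
  = ln(2.108) / 0.02070 = 0.7457 / 0.02070 = 36.02 h

36 h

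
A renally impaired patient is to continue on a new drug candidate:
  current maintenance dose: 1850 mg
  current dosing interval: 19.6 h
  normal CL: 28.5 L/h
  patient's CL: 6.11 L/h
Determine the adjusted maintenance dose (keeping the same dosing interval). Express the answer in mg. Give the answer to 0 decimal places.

To keep the same average steady-state level, dosing rate must scale with clearance.
CL ratio = 6.11 / 28.5 = 0.2144
New dose (same interval) = 1850 × 0.2144 = 396.6 mg

397 mg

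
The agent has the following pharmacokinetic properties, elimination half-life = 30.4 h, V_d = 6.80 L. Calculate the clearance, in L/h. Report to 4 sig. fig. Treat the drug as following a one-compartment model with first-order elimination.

0.1550 L/h

k = ln2 / t½ = 0.693147 / 30.4 = 0.02280 h⁻¹
CL = k × Vd = 0.02280 × 6.80 = 0.1550 L/h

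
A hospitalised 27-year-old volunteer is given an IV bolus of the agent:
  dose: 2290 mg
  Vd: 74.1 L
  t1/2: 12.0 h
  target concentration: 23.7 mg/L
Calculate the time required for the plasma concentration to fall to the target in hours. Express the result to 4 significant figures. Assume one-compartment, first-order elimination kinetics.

C₀ = Dose / Vd = 2290 / 74.1 = 30.90 mg/L
k = ln2 / t½ = 0.693147 / 12.0 = 0.05776 h⁻¹
t = ln(C₀ / C) / k = ln(30.90 / 23.7) / 0.05776
  = ln(1.304) / 0.05776 = 0.2654 / 0.05776 = 4.595 h

4.595 h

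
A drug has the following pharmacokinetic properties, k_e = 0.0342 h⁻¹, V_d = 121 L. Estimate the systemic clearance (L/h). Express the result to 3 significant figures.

4.14 L/h

CL = k × Vd = 0.0342 × 121 = 4.138 L/h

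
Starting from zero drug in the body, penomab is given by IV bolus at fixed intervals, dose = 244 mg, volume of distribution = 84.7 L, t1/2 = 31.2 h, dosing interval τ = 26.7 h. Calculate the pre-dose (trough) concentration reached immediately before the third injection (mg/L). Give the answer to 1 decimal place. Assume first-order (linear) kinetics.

2.5 mg/L

C₀ per dose = Dose / Vd = 244 / 84.7 = 2.881 mg/L
k = ln2 / t½ = 0.693147 / 31.2 = 0.02222 h⁻¹
Fraction remaining after one interval: r = e^(−kτ) = e^(−0.02222 × 26.7) = 0.5525
Before dose 3, 2 doses have been given (aged 1τ, 2τ).
C_trough = C₀ × (r + r²) = 2.881 × (0.5525 + 0.3053) = 2.471 mg/L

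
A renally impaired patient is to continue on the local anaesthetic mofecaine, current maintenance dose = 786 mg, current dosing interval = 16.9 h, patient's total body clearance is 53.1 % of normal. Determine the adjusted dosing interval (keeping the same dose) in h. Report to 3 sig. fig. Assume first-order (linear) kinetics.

31.8 h

To keep the same average steady-state level, dosing rate must scale with clearance.
CL ratio = 53.1 / 100 = 0.5310
New interval (same dose) = 16.9 / 0.5310 = 31.83 h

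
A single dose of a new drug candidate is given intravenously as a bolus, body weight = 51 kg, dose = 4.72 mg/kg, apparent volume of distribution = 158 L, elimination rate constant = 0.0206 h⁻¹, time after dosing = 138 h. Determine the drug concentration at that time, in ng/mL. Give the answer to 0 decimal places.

Total dose = 4.72 × 51 = 240.7 mg
C₀ = Dose / Vd = 240.7 / 158 = 1.523 mg/L
C = C₀ · e^(−k·t) = 1.523 × e^(−0.02060 × 138)
  = 1.523 × 0.05826 = 0.08873 mg/L
Convert: 0.08873 mg/L × 1000 = 88.73 ng/mL

89 ng/mL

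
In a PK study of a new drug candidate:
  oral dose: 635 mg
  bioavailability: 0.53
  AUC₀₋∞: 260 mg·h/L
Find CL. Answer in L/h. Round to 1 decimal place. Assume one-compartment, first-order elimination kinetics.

1.3 L/h

CL = F·Dose / AUC = 0.53 × 635 / 260 = 1.294 L/h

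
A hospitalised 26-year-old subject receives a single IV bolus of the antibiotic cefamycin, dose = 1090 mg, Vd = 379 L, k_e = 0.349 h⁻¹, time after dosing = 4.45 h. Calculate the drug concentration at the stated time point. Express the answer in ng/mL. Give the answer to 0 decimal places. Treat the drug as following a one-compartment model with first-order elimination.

C₀ = Dose / Vd = 1090 / 379 = 2.876 mg/L
C = C₀ · e^(−k·t) = 2.876 × e^(−0.3490 × 4.45)
  = 2.876 × 0.2116 = 0.6086 mg/L
Convert: 0.6086 mg/L × 1000 = 608.6 ng/mL

609 ng/mL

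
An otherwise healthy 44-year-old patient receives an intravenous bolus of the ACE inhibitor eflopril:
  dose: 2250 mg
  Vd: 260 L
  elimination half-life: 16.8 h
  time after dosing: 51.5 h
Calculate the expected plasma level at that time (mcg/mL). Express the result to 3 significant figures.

1.03 mcg/mL

C₀ = Dose / Vd = 2250 / 260 = 8.654 mg/L
k = ln2 / t½ = 0.693147 / 16.8 = 0.04126 h⁻¹
C = C₀ · e^(−k·t) = 8.654 × e^(−0.04126 × 51.5)
  = 8.654 × 0.1194 = 1.033 mg/L
(1.033 mg/L = 1.033 mcg/mL)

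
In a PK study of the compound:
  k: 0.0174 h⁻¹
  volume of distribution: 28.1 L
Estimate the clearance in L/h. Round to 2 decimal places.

CL = k × Vd = 0.0174 × 28.1 = 0.4889 L/h

0.49 L/h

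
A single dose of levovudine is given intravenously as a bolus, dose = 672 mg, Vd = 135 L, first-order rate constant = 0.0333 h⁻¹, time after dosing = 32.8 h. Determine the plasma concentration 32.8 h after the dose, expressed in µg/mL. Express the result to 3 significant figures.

C₀ = Dose / Vd = 672.0 / 135 = 4.978 mg/L
C = C₀ · e^(−k·t) = 4.978 × e^(−0.03330 × 32.8)
  = 4.978 × 0.3355 = 1.670 mg/L
(1.670 mg/L = 1.670 µg/mL)

1.67 µg/mL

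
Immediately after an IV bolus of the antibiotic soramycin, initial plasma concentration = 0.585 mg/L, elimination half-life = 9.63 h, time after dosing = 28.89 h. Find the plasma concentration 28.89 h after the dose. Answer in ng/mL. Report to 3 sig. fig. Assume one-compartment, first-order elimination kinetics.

k = ln2 / t½ = 0.693147 / 9.63 = 0.07198 h⁻¹
t / t½ = 28.89 / 9.63 = 3 half-lives
C = C₀ × (1/2)^3 = 0.5850 × 0.1250 = 0.07313 mg/L
Convert: 0.07313 mg/L × 1000 = 73.13 ng/mL

73.1 ng/mL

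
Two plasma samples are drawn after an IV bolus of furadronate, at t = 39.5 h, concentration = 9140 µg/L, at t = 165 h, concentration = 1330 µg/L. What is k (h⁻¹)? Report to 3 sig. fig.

0.0154 h⁻¹

k = ln(C₁/C₂) / (t₂ − t₁) = ln(9140/1330) / (165 − 39.5)
  = 1.927 / 125.5 = 0.01535 h⁻¹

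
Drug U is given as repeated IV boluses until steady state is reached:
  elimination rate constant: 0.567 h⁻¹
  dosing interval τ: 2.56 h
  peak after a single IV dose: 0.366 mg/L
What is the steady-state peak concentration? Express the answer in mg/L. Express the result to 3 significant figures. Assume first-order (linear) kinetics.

0.478 mg/L

e^(−kτ) = e^(−0.5670 × 2.56) = 0.2342
Accumulation ratio R = 1 / (1 − e^(−kτ)) = 1 / (1 − 0.2342) = 1.306
Steady-state peak = C₀ × R = 0.366 × 1.306 = 0.4780 mg/L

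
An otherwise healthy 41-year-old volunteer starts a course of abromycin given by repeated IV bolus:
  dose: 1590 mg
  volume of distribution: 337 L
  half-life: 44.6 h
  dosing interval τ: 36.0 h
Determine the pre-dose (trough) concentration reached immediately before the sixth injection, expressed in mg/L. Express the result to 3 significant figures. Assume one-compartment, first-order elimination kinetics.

C₀ per dose = Dose / Vd = 1590 / 337 = 4.718 mg/L
k = ln2 / t½ = 0.693147 / 44.6 = 0.01554 h⁻¹
Fraction remaining after one interval: r = e^(−kτ) = e^(−0.01554 × 36.0) = 0.5715
Before dose 6, 5 doses have been given (aged 1τ, 2τ, 3τ, 4τ, 5τ).
C_trough = C₀ × (r + r² + … + r^5) = C₀ × r(1−r^5)/(1−r)
        = 4.718 × 0.5715 × (1 − 0.06097) / (1 − 0.5715) = 5.909 mg/L

5.91 mg/L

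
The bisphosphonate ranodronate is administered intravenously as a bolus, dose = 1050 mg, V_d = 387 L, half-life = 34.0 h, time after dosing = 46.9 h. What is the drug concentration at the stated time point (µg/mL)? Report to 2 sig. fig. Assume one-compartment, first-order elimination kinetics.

1.0 µg/mL

C₀ = Dose / Vd = 1050 / 387 = 2.713 mg/L
k = ln2 / t½ = 0.693147 / 34.0 = 0.02039 h⁻¹
C = C₀ · e^(−k·t) = 2.713 × e^(−0.02039 × 46.9)
  = 2.713 × 0.3843 = 1.043 mg/L
(1.043 mg/L = 1.043 µg/mL)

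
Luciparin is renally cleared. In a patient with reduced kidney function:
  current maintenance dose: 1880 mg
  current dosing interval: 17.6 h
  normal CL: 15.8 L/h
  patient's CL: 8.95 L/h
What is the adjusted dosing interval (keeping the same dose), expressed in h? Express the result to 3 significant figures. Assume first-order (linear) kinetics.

To keep the same average steady-state level, dosing rate must scale with clearance.
CL ratio = 8.95 / 15.8 = 0.5665
New interval (same dose) = 17.6 / 0.5665 = 31.07 h

31.1 h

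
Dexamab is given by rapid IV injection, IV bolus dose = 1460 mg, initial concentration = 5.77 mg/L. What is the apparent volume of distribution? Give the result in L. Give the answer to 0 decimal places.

253 L

Vd = Dose / C₀ = 1460 / 5.77 = 253.0 L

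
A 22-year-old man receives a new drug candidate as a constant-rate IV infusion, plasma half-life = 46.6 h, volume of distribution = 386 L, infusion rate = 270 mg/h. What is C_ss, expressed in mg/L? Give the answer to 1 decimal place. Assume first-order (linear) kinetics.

47.0 mg/L

k = ln2 / t½ = 0.693147 / 46.6 = 0.01487 h⁻¹
CL = k × Vd = 0.01487 × 386 = 5.740 L/h
At steady state Css = R₀ / CL = 270 / 5.740 = 47.04 mg/L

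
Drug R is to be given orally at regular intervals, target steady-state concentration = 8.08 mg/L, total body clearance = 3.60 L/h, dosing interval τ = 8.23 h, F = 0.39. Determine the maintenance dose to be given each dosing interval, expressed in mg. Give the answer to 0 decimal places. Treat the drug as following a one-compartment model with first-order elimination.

614 mg

At steady state, F × (Dose/τ) = Css × CL.
Dose = Css × CL × τ / F = 8.08 × 3.600 × 8.23 / 0.39 = 613.8 mg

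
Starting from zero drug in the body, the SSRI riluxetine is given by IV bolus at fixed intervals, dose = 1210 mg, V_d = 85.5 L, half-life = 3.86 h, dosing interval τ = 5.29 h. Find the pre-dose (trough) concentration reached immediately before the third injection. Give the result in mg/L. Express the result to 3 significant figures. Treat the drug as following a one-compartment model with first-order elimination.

7.59 mg/L

C₀ per dose = Dose / Vd = 1210 / 85.5 = 14.15 mg/L
k = ln2 / t½ = 0.693147 / 3.86 = 0.1796 h⁻¹
Fraction remaining after one interval: r = e^(−kτ) = e^(−0.1796 × 5.29) = 0.3867
Before dose 3, 2 doses have been given (aged 1τ, 2τ).
C_trough = C₀ × (r + r²) = 14.15 × (0.3867 + 0.1495) = 7.587 mg/L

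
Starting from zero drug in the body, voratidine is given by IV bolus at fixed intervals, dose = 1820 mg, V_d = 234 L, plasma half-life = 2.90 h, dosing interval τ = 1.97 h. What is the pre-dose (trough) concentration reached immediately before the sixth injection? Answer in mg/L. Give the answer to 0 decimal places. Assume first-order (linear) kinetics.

12 mg/L

C₀ per dose = Dose / Vd = 1820 / 234 = 7.778 mg/L
k = ln2 / t½ = 0.693147 / 2.90 = 0.2390 h⁻¹
Fraction remaining after one interval: r = e^(−kτ) = e^(−0.2390 × 1.97) = 0.6245
Before dose 6, 5 doses have been given (aged 1τ, 2τ, 3τ, 4τ, 5τ).
C_trough = C₀ × (r + r² + … + r^5) = C₀ × r(1−r^5)/(1−r)
        = 7.778 × 0.6245 × (1 − 0.09499) / (1 − 0.6245) = 11.71 mg/L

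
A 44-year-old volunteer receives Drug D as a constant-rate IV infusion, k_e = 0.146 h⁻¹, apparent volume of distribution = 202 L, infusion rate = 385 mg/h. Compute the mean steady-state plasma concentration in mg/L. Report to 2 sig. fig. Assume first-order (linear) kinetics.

13 mg/L

CL = k × Vd = 0.1460 × 202 = 29.49 L/h
At steady state Css = R₀ / CL = 385 / 29.49 = 13.06 mg/L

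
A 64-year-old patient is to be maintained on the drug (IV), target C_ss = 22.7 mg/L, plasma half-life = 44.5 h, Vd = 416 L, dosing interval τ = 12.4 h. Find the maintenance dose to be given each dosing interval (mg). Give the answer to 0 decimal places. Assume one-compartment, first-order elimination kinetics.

1824 mg

k = ln2 / t½ = 0.693147 / 44.5 = 0.01558 h⁻¹
CL = k × Vd = 0.01558 × 416 = 6.481 L/h
At steady state, Dose/τ = Css × CL.
Dose = Css × CL × τ = 22.7 × 6.481 × 12.4 = 1824 mg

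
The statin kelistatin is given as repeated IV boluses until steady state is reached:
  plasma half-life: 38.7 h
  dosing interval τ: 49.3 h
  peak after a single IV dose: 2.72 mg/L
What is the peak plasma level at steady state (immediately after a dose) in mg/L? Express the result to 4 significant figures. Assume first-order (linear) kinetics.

4.638 mg/L

k = ln2 / t½ = 0.693147 / 38.7 = 0.01791 h⁻¹
e^(−kτ) = e^(−0.01791 × 49.3) = 0.4136
Accumulation ratio R = 1 / (1 − e^(−kτ)) = 1 / (1 − 0.4136) = 1.705
Steady-state peak = C₀ × R = 2.72 × 1.705 = 4.638 mg/L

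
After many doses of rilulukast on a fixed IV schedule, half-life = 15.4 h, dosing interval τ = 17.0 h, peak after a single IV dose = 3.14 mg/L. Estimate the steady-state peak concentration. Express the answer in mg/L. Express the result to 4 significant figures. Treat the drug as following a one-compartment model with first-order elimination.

k = ln2 / t½ = 0.693147 / 15.4 = 0.04501 h⁻¹
e^(−kτ) = e^(−0.04501 × 17.0) = 0.4653
Accumulation ratio R = 1 / (1 − e^(−kτ)) = 1 / (1 − 0.4653) = 1.870
Steady-state peak = C₀ × R = 3.14 × 1.870 = 5.872 mg/L

5.872 mg/L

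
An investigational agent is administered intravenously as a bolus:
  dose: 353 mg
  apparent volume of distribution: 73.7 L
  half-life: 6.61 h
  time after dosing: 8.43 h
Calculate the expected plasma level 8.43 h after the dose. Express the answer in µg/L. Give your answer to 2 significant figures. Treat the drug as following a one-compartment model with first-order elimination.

C₀ = Dose / Vd = 353.0 / 73.7 = 4.790 mg/L
k = ln2 / t½ = 0.693147 / 6.61 = 0.1049 h⁻¹
C = C₀ · e^(−k·t) = 4.790 × e^(−0.1049 × 8.43)
  = 4.790 × 0.4130 = 1.978 mg/L
Convert: 1.978 mg/L × 1000 = 1978 µg/L

2000 µg/L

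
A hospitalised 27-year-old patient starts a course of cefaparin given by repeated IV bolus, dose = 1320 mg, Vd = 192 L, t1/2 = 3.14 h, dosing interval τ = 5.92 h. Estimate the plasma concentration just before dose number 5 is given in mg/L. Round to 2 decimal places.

2.54 mg/L

C₀ per dose = Dose / Vd = 1320 / 192 = 6.875 mg/L
k = ln2 / t½ = 0.693147 / 3.14 = 0.2207 h⁻¹
Fraction remaining after one interval: r = e^(−kτ) = e^(−0.2207 × 5.92) = 0.2708
Before dose 5, 4 doses have been given (aged 1τ, 2τ, 3τ, 4τ).
C_trough = C₀ × (r + r² + … + r^4) = C₀ × r(1−r^4)/(1−r)
        = 6.875 × 0.2708 × (1 − 0.005378) / (1 − 0.2708) = 2.539 mg/L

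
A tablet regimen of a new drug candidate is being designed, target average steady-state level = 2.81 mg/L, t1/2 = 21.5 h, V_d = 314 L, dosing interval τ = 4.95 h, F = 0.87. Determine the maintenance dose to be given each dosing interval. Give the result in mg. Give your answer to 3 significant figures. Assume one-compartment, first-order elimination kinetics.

162 mg

k = ln2 / t½ = 0.693147 / 21.5 = 0.03224 h⁻¹
CL = k × Vd = 0.03224 × 314 = 10.12 L/h
At steady state, F × (Dose/τ) = Css × CL.
Dose = Css × CL × τ / F = 2.81 × 10.12 × 4.95 / 0.87 = 161.8 mg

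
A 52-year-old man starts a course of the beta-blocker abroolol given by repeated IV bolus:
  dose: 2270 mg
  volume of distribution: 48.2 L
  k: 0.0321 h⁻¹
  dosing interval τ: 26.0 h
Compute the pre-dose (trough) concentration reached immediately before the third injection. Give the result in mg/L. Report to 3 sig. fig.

C₀ per dose = Dose / Vd = 2270 / 48.2 = 47.10 mg/L
Fraction remaining after one interval: r = e^(−kτ) = e^(−0.03210 × 26.0) = 0.4340
Before dose 3, 2 doses have been given (aged 1τ, 2τ).
C_trough = C₀ × (r + r²) = 47.10 × (0.4340 + 0.1884) = 29.32 mg/L

29.3 mg/L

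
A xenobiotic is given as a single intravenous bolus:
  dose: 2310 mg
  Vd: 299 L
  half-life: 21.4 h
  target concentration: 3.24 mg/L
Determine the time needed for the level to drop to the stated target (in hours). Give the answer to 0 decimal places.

27 h

C₀ = Dose / Vd = 2310 / 299 = 7.726 mg/L
k = ln2 / t½ = 0.693147 / 21.4 = 0.03239 h⁻¹
t = ln(C₀ / C) / k = ln(7.726 / 3.24) / 0.03239
  = ln(2.385) / 0.03239 = 0.8692 / 0.03239 = 26.84 h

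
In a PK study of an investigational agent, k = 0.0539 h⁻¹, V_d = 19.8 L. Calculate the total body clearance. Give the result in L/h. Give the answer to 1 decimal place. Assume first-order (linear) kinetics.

1.1 L/h

CL = k × Vd = 0.0539 × 19.8 = 1.067 L/h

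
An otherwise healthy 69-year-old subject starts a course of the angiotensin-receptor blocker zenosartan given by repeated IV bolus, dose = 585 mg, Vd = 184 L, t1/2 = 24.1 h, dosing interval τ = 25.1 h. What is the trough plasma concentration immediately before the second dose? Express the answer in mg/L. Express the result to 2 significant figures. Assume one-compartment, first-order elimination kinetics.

C₀ per dose = Dose / Vd = 585 / 184 = 3.179 mg/L
k = ln2 / t½ = 0.693147 / 24.1 = 0.02876 h⁻¹
Fraction remaining after one interval: r = e^(−kτ) = e^(−0.02876 × 25.1) = 0.4858
Before dose 2, 1 dose has been given (aged 1τ).
C_trough = C₀ × r = 3.179 × 0.4858 = 1.544 mg/L

1.5 mg/L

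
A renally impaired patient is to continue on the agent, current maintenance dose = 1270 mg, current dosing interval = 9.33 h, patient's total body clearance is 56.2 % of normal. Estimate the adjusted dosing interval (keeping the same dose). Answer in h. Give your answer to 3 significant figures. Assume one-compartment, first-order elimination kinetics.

16.6 h

To keep the same average steady-state level, dosing rate must scale with clearance.
CL ratio = 56.2 / 100 = 0.5620
New interval (same dose) = 9.33 / 0.5620 = 16.60 h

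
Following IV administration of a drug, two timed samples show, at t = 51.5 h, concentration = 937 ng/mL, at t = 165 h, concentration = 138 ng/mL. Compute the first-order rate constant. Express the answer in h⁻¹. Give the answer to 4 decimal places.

k = ln(C₁/C₂) / (t₂ − t₁) = ln(937/138) / (165 − 51.5)
  = 1.915 / 113.5 = 0.01687 h⁻¹

0.0169 h⁻¹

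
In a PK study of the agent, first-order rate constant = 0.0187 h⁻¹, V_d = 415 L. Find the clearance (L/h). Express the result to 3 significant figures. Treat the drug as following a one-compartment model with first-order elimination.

7.76 L/h

CL = k × Vd = 0.0187 × 415 = 7.761 L/h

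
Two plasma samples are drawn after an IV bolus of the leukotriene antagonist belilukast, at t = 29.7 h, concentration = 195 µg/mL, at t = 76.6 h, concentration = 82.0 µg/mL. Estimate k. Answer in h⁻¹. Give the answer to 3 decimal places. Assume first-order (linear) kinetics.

k = ln(C₁/C₂) / (t₂ − t₁) = ln(195/82.0) / (76.6 − 29.7)
  = 0.8663 / 46.90 = 0.01847 h⁻¹

0.018 h⁻¹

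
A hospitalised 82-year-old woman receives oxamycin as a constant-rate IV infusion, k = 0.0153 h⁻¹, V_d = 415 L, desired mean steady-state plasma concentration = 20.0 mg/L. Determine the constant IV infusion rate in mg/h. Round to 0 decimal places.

127 mg/h

CL = k × Vd = 0.01530 × 415 = 6.350 L/h
At steady state, infusion rate R₀ = Css × CL = 20.0 × 6.350 = 127.0 mg/h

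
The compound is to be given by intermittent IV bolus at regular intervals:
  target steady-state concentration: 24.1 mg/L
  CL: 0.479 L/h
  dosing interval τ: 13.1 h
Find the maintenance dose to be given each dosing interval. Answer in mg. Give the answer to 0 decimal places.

151 mg

At steady state, Dose/τ = Css × CL.
Dose = Css × CL × τ = 24.1 × 0.4790 × 13.1 = 151.2 mg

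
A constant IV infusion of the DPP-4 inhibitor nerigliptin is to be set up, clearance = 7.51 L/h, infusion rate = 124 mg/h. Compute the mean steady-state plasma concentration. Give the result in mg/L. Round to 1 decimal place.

At steady state Css = R₀ / CL = 124 / 7.510 = 16.51 mg/L

16.5 mg/L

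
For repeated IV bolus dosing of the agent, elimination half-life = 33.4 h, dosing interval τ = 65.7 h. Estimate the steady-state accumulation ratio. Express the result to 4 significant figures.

k = ln2 / t½ = 0.693147 / 33.4 = 0.02075 h⁻¹
e^(−kτ) = e^(−0.02075 × 65.7) = 0.2558
Accumulation ratio R = 1 / (1 − e^(−kτ)) = 1 / (1 − 0.2558) = 1.344

1.344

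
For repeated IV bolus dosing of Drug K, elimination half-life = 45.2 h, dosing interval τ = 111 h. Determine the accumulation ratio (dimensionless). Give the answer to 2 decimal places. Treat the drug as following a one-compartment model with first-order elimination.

1.22

k = ln2 / t½ = 0.693147 / 45.2 = 0.01534 h⁻¹
e^(−kτ) = e^(−0.01534 × 111) = 0.1822
Accumulation ratio R = 1 / (1 − e^(−kτ)) = 1 / (1 − 0.1822) = 1.223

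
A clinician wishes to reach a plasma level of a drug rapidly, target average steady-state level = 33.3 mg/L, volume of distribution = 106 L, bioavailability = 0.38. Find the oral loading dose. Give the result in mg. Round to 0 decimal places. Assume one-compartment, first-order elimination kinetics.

9289 mg

LD = Css × Vd / F = 33.3 × 106 / 0.38 = 9289 mg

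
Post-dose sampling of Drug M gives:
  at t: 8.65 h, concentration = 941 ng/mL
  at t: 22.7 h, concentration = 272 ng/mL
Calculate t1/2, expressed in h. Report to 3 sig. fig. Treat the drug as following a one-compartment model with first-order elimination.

7.85 h

k = ln(C₁/C₂) / (t₂ − t₁) = ln(941/272) / (22.7 − 8.65)
  = 1.241 / 14.05 = 0.08833 h⁻¹
t½ = ln2 / k = 0.693147 / 0.08833 = 7.847 h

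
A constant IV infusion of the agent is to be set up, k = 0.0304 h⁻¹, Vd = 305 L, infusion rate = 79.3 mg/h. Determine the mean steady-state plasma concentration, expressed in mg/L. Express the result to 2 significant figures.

8.6 mg/L

CL = k × Vd = 0.03040 × 305 = 9.272 L/h
At steady state Css = R₀ / CL = 79.3 / 9.272 = 8.553 mg/L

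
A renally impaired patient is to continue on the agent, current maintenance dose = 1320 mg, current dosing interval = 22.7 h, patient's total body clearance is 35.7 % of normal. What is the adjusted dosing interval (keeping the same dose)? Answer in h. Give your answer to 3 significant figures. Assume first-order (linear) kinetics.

To keep the same average steady-state level, dosing rate must scale with clearance.
CL ratio = 35.7 / 100 = 0.3570
New interval (same dose) = 22.7 / 0.3570 = 63.59 h

63.6 h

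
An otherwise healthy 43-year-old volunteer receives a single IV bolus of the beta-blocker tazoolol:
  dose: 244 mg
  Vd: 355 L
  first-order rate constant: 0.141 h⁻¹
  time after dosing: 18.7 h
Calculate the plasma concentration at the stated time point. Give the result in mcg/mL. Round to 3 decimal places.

0.049 mcg/mL

C₀ = Dose / Vd = 244.0 / 355 = 0.6873 mg/L
C = C₀ · e^(−k·t) = 0.6873 × e^(−0.1410 × 18.7)
  = 0.6873 × 0.07160 = 0.04921 mg/L
(0.04921 mg/L = 0.04921 mcg/mL)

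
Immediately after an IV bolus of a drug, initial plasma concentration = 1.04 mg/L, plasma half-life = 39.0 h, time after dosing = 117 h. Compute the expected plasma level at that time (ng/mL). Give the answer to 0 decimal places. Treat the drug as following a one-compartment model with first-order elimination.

130 ng/mL

k = ln2 / t½ = 0.693147 / 39.0 = 0.01777 h⁻¹
C = C₀ · e^(−k·t) = 1.040 × e^(−0.01777 × 117)
  = 1.040 × 0.1250 = 0.1300 mg/L
Convert: 0.1300 mg/L × 1000 = 130.0 ng/mL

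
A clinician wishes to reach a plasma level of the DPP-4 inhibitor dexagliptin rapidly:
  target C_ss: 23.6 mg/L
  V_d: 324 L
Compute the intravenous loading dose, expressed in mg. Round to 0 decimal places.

7646 mg

LD = Css × Vd = 23.6 × 324 = 7646 mg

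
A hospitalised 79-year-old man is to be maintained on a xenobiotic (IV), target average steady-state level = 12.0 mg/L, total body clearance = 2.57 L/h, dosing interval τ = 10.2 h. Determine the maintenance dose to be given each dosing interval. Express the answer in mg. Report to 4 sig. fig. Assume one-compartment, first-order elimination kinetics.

314.6 mg

At steady state, Dose/τ = Css × CL.
Dose = Css × CL × τ = 12.0 × 2.570 × 10.2 = 314.6 mg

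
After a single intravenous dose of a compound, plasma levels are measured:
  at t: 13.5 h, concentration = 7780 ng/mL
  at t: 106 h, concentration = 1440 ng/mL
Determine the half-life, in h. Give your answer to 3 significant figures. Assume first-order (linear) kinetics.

k = ln(C₁/C₂) / (t₂ − t₁) = ln(7780/1440) / (106 − 13.5)
  = 1.687 / 92.50 = 0.01824 h⁻¹
t½ = ln2 / k = 0.693147 / 0.01824 = 38.00 h

38.0 h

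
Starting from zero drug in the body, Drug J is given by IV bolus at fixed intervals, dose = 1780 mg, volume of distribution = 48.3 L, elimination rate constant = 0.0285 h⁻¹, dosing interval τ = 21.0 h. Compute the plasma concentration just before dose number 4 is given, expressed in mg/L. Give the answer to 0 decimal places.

38 mg/L

C₀ per dose = Dose / Vd = 1780 / 48.3 = 36.85 mg/L
Fraction remaining after one interval: r = e^(−kτ) = e^(−0.02850 × 21.0) = 0.5496
Before dose 4, 3 doses have been given (aged 1τ, 2τ, 3τ).
C_trough = C₀ × (r + r² + … + r^3) = C₀ × r(1−r^3)/(1−r)
        = 36.85 × 0.5496 × (1 − 0.1660) / (1 − 0.5496) = 37.50 mg/L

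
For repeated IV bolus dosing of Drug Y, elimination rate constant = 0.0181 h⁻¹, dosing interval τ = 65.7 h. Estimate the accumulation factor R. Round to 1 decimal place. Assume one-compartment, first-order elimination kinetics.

e^(−kτ) = e^(−0.01810 × 65.7) = 0.3045
Accumulation ratio R = 1 / (1 − e^(−kτ)) = 1 / (1 − 0.3045) = 1.438

1.4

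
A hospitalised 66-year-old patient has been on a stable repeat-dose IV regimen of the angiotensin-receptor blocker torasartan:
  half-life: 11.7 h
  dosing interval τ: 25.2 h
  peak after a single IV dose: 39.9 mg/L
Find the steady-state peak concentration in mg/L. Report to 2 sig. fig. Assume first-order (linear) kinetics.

51 mg/L

k = ln2 / t½ = 0.693147 / 11.7 = 0.05924 h⁻¹
e^(−kτ) = e^(−0.05924 × 25.2) = 0.2247
Accumulation ratio R = 1 / (1 − e^(−kτ)) = 1 / (1 − 0.2247) = 1.290
Steady-state peak = C₀ × R = 39.9 × 1.290 = 51.47 mg/L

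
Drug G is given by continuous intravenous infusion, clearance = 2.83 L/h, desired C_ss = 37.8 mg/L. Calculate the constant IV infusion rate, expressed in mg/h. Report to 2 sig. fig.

110 mg/h

At steady state, infusion rate R₀ = Css × CL = 37.8 × 2.830 = 107.0 mg/h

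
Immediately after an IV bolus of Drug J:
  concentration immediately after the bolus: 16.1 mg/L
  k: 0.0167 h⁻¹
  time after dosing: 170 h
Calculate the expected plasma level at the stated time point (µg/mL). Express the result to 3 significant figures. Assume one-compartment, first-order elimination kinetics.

C = C₀ · e^(−k·t) = 16.10 × e^(−0.01670 × 170)
  = 16.10 × 0.05848 = 0.9415 mg/L
(0.9415 mg/L = 0.9415 µg/mL)

0.942 µg/mL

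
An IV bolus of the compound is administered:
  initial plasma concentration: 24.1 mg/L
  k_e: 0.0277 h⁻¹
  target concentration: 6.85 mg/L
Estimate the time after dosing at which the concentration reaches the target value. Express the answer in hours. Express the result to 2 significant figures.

45 h

t = ln(C₀ / C) / k = ln(24.10 / 6.85) / 0.02770
  = ln(3.518) / 0.02770 = 1.258 / 0.02770 = 45.42 h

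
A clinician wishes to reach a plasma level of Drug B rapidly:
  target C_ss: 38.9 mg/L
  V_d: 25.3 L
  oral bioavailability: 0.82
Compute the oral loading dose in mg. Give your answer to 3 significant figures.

1200 mg

LD = Css × Vd / F = 38.9 × 25.3 / 0.82 = 1200 mg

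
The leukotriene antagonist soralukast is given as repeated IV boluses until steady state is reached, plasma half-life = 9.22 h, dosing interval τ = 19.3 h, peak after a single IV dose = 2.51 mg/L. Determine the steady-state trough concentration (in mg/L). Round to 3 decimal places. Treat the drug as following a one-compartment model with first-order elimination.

k = ln2 / t½ = 0.693147 / 9.22 = 0.07518 h⁻¹
e^(−kτ) = e^(−0.07518 × 19.3) = 0.2343
Accumulation ratio R = 1 / (1 − e^(−kτ)) = 1 / (1 − 0.2343) = 1.306
Steady-state trough = C₀ × R × e^(−kτ) = 2.51 × 1.306 × 0.2343 = 0.7680 mg/L

0.768 mg/L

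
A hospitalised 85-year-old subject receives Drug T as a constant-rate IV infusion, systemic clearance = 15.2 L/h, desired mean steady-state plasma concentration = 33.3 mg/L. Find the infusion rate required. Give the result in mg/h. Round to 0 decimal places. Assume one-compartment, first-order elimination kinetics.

506 mg/h

At steady state, infusion rate R₀ = Css × CL = 33.3 × 15.20 = 506.2 mg/h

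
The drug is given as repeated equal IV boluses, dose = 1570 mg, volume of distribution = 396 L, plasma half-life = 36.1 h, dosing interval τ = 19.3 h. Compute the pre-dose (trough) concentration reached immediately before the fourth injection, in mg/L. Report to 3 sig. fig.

C₀ per dose = Dose / Vd = 1570 / 396 = 3.965 mg/L
k = ln2 / t½ = 0.693147 / 36.1 = 0.01920 h⁻¹
Fraction remaining after one interval: r = e^(−kτ) = e^(−0.01920 × 19.3) = 0.6903
Before dose 4, 3 doses have been given (aged 1τ, 2τ, 3τ).
C_trough = C₀ × (r + r² + … + r^3) = C₀ × r(1−r^3)/(1−r)
        = 3.965 × 0.6903 × (1 − 0.3289) / (1 − 0.6903) = 5.931 mg/L

5.93 mg/L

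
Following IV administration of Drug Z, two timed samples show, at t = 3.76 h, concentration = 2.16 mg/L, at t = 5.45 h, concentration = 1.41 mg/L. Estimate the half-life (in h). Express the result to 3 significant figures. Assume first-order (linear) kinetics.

k = ln(C₁/C₂) / (t₂ − t₁) = ln(2.16/1.41) / (5.45 − 3.76)
  = 0.4265 / 1.690 = 0.2524 h⁻¹
t½ = ln2 / k = 0.693147 / 0.2524 = 2.746 h

2.75 h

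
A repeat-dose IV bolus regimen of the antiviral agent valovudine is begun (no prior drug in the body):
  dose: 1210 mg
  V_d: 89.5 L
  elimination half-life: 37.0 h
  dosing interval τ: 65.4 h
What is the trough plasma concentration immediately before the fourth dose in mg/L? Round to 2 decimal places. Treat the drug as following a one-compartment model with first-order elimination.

C₀ per dose = Dose / Vd = 1210 / 89.5 = 13.52 mg/L
k = ln2 / t½ = 0.693147 / 37.0 = 0.01873 h⁻¹
Fraction remaining after one interval: r = e^(−kτ) = e^(−0.01873 × 65.4) = 0.2938
Before dose 4, 3 doses have been given (aged 1τ, 2τ, 3τ).
C_trough = C₀ × (r + r² + … + r^3) = C₀ × r(1−r^3)/(1−r)
        = 13.52 × 0.2938 × (1 − 0.02536) / (1 − 0.2938) = 5.482 mg/L

5.48 mg/L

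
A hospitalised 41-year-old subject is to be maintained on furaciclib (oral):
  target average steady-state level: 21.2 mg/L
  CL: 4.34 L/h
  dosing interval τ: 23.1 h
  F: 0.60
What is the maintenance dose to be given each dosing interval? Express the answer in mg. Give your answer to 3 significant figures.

3540 mg

At steady state, F × (Dose/τ) = Css × CL.
Dose = Css × CL × τ / F = 21.2 × 4.340 × 23.1 / 0.60 = 3542 mg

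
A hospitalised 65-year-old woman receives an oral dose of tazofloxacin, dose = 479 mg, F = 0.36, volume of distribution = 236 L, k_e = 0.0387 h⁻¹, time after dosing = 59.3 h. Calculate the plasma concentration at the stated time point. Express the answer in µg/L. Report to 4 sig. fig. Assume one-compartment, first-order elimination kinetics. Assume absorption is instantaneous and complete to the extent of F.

73.63 µg/L

Amount reaching circulation = F × Dose = 0.36 × 479.0 = 172.4 mg
C₀ = F·Dose / Vd = 172.4 / 236 = 0.7305 mg/L
C = C₀ · e^(−k·t) = 0.7305 × e^(−0.03870 × 59.3)
  = 0.7305 × 0.1008 = 0.07363 mg/L
Convert: 0.07363 mg/L × 1000 = 73.63 µg/L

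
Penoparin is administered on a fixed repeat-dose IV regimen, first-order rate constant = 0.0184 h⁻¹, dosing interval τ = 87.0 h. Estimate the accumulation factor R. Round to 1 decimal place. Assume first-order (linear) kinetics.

e^(−kτ) = e^(−0.01840 × 87.0) = 0.2017
Accumulation ratio R = 1 / (1 − e^(−kτ)) = 1 / (1 − 0.2017) = 1.253

1.3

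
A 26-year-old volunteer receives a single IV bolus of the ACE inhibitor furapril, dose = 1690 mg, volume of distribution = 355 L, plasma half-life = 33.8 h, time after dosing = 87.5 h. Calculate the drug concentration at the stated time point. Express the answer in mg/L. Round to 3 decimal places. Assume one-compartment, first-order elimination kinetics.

0.791 mg/L

C₀ = Dose / Vd = 1690 / 355 = 4.761 mg/L
k = ln2 / t½ = 0.693147 / 33.8 = 0.02051 h⁻¹
C = C₀ · e^(−k·t) = 4.761 × e^(−0.02051 × 87.5)
  = 4.761 × 0.1662 = 0.7913 mg/L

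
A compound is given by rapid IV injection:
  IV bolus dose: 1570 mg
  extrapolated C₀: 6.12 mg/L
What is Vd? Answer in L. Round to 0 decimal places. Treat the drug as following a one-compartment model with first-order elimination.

257 L

Vd = Dose / C₀ = 1570 / 6.12 = 256.5 L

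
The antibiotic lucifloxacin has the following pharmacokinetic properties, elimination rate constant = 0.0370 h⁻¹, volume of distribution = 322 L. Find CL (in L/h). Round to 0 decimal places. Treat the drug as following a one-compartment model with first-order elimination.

CL = k × Vd = 0.0370 × 322 = 11.91 L/h

12 L/h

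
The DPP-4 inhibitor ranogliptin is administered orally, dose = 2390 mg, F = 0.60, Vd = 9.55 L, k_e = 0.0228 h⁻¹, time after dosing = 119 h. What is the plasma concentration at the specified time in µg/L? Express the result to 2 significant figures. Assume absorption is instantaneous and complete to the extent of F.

10000 µg/L

Amount reaching circulation = F × Dose = 0.60 × 2390 = 1434 mg
C₀ = F·Dose / Vd = 1434 / 9.55 = 150.2 mg/L
C = C₀ · e^(−k·t) = 150.2 × e^(−0.02280 × 119)
  = 150.2 × 0.06632 = 9.961 mg/L
Convert: 9.961 mg/L × 1000 = 9961 µg/L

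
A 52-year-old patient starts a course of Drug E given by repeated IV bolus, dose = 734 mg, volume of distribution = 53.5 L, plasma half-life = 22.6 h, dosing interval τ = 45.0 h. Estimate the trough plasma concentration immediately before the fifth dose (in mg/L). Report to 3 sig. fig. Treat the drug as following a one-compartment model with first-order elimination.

C₀ per dose = Dose / Vd = 734 / 53.5 = 13.72 mg/L
k = ln2 / t½ = 0.693147 / 22.6 = 0.03067 h⁻¹
Fraction remaining after one interval: r = e^(−kτ) = e^(−0.03067 × 45.0) = 0.2515
Before dose 5, 4 doses have been given (aged 1τ, 2τ, 3τ, 4τ).
C_trough = C₀ × (r + r² + … + r^4) = C₀ × r(1−r^4)/(1−r)
        = 13.72 × 0.2515 × (1 − 0.004001) / (1 − 0.2515) = 4.592 mg/L

4.59 mg/L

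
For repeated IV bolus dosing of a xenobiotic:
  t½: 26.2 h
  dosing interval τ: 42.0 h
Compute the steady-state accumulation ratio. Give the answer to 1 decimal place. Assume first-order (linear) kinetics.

k = ln2 / t½ = 0.693147 / 26.2 = 0.02646 h⁻¹
e^(−kτ) = e^(−0.02646 × 42.0) = 0.3291
Accumulation ratio R = 1 / (1 − e^(−kτ)) = 1 / (1 − 0.3291) = 1.491

1.5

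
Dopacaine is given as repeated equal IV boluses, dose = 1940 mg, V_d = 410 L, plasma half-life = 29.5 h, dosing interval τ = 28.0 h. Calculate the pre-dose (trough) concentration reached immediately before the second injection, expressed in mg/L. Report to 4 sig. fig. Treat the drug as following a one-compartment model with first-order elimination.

2.451 mg/L

C₀ per dose = Dose / Vd = 1940 / 410 = 4.732 mg/L
k = ln2 / t½ = 0.693147 / 29.5 = 0.02350 h⁻¹
Fraction remaining after one interval: r = e^(−kτ) = e^(−0.02350 × 28.0) = 0.5179
Before dose 2, 1 dose has been given (aged 1τ).
C_trough = C₀ × r = 4.732 × 0.5179 = 2.451 mg/L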